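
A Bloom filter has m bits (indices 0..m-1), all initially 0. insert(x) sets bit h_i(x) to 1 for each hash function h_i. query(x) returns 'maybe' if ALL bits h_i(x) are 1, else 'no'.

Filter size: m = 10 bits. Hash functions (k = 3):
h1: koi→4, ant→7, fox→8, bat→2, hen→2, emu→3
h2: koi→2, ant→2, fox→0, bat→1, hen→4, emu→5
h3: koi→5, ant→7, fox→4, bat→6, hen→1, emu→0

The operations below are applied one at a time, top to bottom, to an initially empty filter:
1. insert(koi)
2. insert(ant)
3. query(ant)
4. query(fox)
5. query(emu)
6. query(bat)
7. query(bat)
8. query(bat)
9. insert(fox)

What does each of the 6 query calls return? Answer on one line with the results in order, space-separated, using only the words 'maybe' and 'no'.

Start: bits=0000000000
Op 1: insert koi -> sets bits 2 4 5 -> bits=0010110000
Op 2: insert ant -> sets bits 2 7 -> bits=0010110100
Op 3: query ant -> checks bit2=1, bit7=1 (all 1) -> maybe
Op 4: query fox -> checks bit0=0, bit4=1, bit8=0 (has a 0) -> no
Op 5: query emu -> checks bit0=0, bit3=0, bit5=1 (has a 0) -> no
Op 6: query bat -> checks bit1=0, bit2=1, bit6=0 (has a 0) -> no
Op 7: query bat -> checks bit1=0, bit2=1, bit6=0 (has a 0) -> no
Op 8: query bat -> checks bit1=0, bit2=1, bit6=0 (has a 0) -> no
Op 9: insert fox -> sets bits 0 4 8 -> bits=1010110110
Query results in order: maybe no no no no no

Answer: maybe no no no no no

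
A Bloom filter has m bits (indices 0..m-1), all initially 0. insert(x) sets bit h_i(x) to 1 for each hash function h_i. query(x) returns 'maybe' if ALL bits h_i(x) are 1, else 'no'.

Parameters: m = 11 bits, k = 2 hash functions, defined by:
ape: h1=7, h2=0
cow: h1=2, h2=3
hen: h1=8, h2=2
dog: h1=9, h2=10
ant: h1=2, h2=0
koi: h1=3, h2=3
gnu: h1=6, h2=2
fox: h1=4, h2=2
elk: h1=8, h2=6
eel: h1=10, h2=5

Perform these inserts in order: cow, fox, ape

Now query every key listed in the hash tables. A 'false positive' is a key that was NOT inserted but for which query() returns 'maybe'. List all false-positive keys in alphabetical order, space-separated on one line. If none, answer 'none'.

Start: bits=00000000000
After insert 'cow': sets bits 2 3 -> bits=00110000000
After insert 'fox': sets bits 2 4 -> bits=00111000000
After insert 'ape': sets bits 0 7 -> bits=10111001000
Not inserted: ant dog eel elk gnu hen koi — query each against bits=10111001000:
query ant: checks bit0=1, bit2=1 (all 1) -> maybe => FALSE POSITIVE
query dog: checks bit9=0, bit10=0 (has a 0) -> no => not a false positive
query eel: checks bit5=0, bit10=0 (has a 0) -> no => not a false positive
query elk: checks bit6=0, bit8=0 (has a 0) -> no => not a false positive
query gnu: checks bit2=1, bit6=0 (has a 0) -> no => not a false positive
query hen: checks bit2=1, bit8=0 (has a 0) -> no => not a false positive
query koi: checks bit3=1 (all 1) -> maybe => FALSE POSITIVE
False positives (alphabetical): ant koi

Answer: ant koi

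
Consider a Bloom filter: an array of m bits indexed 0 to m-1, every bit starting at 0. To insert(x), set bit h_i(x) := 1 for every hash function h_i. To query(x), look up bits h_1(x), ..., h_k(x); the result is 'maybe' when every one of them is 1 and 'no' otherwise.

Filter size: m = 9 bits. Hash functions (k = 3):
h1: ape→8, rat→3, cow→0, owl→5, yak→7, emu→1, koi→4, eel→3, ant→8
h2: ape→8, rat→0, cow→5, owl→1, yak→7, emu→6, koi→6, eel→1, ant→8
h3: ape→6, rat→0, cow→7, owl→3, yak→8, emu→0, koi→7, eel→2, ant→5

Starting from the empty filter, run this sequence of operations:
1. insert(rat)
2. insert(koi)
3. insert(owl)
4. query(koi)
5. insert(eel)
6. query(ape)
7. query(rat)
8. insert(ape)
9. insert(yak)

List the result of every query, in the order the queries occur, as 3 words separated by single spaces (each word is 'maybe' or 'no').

Answer: maybe no maybe

Derivation:
Start: bits=000000000
Op 1: insert rat -> sets bits 0 3 -> bits=100100000
Op 2: insert koi -> sets bits 4 6 7 -> bits=100110110
Op 3: insert owl -> sets bits 1 3 5 -> bits=110111110
Op 4: query koi -> checks bit4=1, bit6=1, bit7=1 (all 1) -> maybe
Op 5: insert eel -> sets bits 1 2 3 -> bits=111111110
Op 6: query ape -> checks bit6=1, bit8=0 (has a 0) -> no
Op 7: query rat -> checks bit0=1, bit3=1 (all 1) -> maybe
Op 8: insert ape -> sets bits 6 8 -> bits=111111111
Op 9: insert yak -> sets bits 7 8 -> bits=111111111
Query results in order: maybe no maybe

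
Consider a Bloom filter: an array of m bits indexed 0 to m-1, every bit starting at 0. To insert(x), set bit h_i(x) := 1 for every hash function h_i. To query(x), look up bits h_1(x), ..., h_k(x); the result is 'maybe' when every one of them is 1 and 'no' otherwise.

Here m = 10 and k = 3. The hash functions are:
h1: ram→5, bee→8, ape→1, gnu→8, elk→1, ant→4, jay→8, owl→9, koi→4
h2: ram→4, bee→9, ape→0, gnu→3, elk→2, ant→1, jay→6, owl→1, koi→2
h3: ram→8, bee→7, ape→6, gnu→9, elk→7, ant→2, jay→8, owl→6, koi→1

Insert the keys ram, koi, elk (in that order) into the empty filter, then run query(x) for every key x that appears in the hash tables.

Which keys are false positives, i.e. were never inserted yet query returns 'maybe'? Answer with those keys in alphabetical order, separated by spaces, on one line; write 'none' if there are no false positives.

Start: bits=0000000000
After insert 'ram': sets bits 4 5 8 -> bits=0000110010
After insert 'koi': sets bits 1 2 4 -> bits=0110110010
After insert 'elk': sets bits 1 2 7 -> bits=0110110110
Not inserted: ant ape bee gnu jay owl — query each against bits=0110110110:
query ant: checks bit1=1, bit2=1, bit4=1 (all 1) -> maybe => FALSE POSITIVE
query ape: checks bit0=0, bit1=1, bit6=0 (has a 0) -> no => not a false positive
query bee: checks bit7=1, bit8=1, bit9=0 (has a 0) -> no => not a false positive
query gnu: checks bit3=0, bit8=1, bit9=0 (has a 0) -> no => not a false positive
query jay: checks bit6=0, bit8=1 (has a 0) -> no => not a false positive
query owl: checks bit1=1, bit6=0, bit9=0 (has a 0) -> no => not a false positive
False positives (alphabetical): ant

Answer: ant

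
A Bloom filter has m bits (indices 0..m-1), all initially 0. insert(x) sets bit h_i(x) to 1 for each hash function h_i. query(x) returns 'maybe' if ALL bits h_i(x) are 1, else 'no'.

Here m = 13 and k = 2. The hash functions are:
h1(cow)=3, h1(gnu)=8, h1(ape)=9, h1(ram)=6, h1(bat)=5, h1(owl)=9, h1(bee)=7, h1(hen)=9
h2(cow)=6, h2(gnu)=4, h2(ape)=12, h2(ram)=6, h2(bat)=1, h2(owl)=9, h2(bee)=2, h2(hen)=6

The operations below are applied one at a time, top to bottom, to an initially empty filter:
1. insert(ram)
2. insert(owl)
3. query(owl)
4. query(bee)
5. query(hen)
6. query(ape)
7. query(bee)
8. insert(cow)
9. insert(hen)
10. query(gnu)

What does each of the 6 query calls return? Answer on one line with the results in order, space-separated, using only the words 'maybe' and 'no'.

Start: bits=0000000000000
Op 1: insert ram -> sets bits 6 -> bits=0000001000000
Op 2: insert owl -> sets bits 9 -> bits=0000001001000
Op 3: query owl -> checks bit9=1 (all 1) -> maybe
Op 4: query bee -> checks bit2=0, bit7=0 (has a 0) -> no
Op 5: query hen -> checks bit6=1, bit9=1 (all 1) -> maybe
Op 6: query ape -> checks bit9=1, bit12=0 (has a 0) -> no
Op 7: query bee -> checks bit2=0, bit7=0 (has a 0) -> no
Op 8: insert cow -> sets bits 3 6 -> bits=0001001001000
Op 9: insert hen -> sets bits 6 9 -> bits=0001001001000
Op 10: query gnu -> checks bit4=0, bit8=0 (has a 0) -> no
Query results in order: maybe no maybe no no no

Answer: maybe no maybe no no no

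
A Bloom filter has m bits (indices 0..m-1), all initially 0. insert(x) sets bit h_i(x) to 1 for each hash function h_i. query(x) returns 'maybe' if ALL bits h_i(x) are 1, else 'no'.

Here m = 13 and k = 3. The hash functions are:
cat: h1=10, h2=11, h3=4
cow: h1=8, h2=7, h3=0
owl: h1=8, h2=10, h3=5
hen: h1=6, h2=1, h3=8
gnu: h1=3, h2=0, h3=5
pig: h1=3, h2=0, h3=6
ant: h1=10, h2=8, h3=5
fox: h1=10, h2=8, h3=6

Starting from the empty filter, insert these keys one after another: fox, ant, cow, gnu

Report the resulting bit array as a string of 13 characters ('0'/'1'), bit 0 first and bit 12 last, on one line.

Answer: 1001011110100

Derivation:
Start: bits=0000000000000
After insert 'fox': sets bits 6 8 10 -> bits=0000001010100
After insert 'ant': sets bits 5 8 10 -> bits=0000011010100
After insert 'cow': sets bits 0 7 8 -> bits=1000011110100
After insert 'gnu': sets bits 0 3 5 -> bits=1001011110100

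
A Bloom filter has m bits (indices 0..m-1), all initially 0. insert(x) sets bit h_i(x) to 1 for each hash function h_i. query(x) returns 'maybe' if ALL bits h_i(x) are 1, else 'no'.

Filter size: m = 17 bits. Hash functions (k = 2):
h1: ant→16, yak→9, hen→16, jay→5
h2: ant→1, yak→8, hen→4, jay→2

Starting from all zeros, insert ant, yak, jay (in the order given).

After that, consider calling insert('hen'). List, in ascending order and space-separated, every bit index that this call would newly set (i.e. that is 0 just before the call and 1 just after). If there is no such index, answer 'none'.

Start: bits=00000000000000000
After insert 'ant': sets bits 1 16 -> bits=01000000000000001
After insert 'yak': sets bits 8 9 -> bits=01000000110000001
After insert 'jay': sets bits 2 5 -> bits=01100100110000001
insert 'hen' would touch bits 4 16; currently bit4=0, bit16=1
Bits that are 0 among those (would change 0->1): 4

Answer: 4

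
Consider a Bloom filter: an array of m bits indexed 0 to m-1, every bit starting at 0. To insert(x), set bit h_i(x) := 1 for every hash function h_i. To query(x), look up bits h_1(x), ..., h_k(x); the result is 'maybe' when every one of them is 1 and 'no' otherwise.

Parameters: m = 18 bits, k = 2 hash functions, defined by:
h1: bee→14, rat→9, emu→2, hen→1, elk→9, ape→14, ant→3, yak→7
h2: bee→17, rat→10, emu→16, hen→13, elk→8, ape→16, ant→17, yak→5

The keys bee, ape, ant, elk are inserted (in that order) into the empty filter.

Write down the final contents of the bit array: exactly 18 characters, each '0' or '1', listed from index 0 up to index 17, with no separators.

Answer: 000100001100001011

Derivation:
Start: bits=000000000000000000
After insert 'bee': sets bits 14 17 -> bits=000000000000001001
After insert 'ape': sets bits 14 16 -> bits=000000000000001011
After insert 'ant': sets bits 3 17 -> bits=000100000000001011
After insert 'elk': sets bits 8 9 -> bits=000100001100001011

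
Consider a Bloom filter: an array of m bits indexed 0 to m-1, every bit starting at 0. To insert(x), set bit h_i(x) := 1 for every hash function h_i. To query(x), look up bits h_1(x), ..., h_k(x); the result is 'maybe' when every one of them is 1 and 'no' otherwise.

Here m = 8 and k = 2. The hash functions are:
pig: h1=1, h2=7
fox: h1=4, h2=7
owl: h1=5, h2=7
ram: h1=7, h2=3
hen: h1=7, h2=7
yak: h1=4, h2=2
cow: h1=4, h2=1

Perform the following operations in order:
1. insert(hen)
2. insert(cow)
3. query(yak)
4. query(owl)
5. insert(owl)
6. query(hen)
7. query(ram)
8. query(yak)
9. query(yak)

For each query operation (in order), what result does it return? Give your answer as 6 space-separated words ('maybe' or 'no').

Answer: no no maybe no no no

Derivation:
Start: bits=00000000
Op 1: insert hen -> sets bits 7 -> bits=00000001
Op 2: insert cow -> sets bits 1 4 -> bits=01001001
Op 3: query yak -> checks bit2=0, bit4=1 (has a 0) -> no
Op 4: query owl -> checks bit5=0, bit7=1 (has a 0) -> no
Op 5: insert owl -> sets bits 5 7 -> bits=01001101
Op 6: query hen -> checks bit7=1 (all 1) -> maybe
Op 7: query ram -> checks bit3=0, bit7=1 (has a 0) -> no
Op 8: query yak -> checks bit2=0, bit4=1 (has a 0) -> no
Op 9: query yak -> checks bit2=0, bit4=1 (has a 0) -> no
Query results in order: no no maybe no no no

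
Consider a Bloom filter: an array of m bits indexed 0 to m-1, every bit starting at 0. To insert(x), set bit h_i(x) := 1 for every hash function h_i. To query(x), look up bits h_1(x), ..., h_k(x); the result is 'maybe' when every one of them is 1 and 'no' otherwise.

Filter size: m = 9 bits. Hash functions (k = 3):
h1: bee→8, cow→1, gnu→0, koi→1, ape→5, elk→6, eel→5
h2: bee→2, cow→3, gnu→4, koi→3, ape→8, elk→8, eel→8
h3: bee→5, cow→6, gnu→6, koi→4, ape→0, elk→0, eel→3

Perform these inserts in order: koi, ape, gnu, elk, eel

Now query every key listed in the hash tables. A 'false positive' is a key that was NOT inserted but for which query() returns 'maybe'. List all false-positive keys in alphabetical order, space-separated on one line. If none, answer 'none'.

Answer: cow

Derivation:
Start: bits=000000000
After insert 'koi': sets bits 1 3 4 -> bits=010110000
After insert 'ape': sets bits 0 5 8 -> bits=110111001
After insert 'gnu': sets bits 0 4 6 -> bits=110111101
After insert 'elk': sets bits 0 6 8 -> bits=110111101
After insert 'eel': sets bits 3 5 8 -> bits=110111101
Not inserted: bee cow — query each against bits=110111101:
query bee: checks bit2=0, bit5=1, bit8=1 (has a 0) -> no => not a false positive
query cow: checks bit1=1, bit3=1, bit6=1 (all 1) -> maybe => FALSE POSITIVE
False positives (alphabetical): cow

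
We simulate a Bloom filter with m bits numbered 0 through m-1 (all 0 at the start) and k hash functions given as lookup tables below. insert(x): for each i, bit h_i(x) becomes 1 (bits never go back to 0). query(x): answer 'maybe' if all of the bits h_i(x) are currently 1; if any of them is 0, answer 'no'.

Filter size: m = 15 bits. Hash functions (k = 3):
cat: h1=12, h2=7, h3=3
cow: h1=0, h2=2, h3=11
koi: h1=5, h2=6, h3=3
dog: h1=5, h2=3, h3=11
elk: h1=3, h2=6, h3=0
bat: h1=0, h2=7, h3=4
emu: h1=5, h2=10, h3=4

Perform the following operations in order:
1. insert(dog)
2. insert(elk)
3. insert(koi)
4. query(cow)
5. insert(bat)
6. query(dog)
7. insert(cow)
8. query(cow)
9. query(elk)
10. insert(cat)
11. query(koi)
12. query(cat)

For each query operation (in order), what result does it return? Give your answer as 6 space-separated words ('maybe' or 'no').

Answer: no maybe maybe maybe maybe maybe

Derivation:
Start: bits=000000000000000
Op 1: insert dog -> sets bits 3 5 11 -> bits=000101000001000
Op 2: insert elk -> sets bits 0 3 6 -> bits=100101100001000
Op 3: insert koi -> sets bits 3 5 6 -> bits=100101100001000
Op 4: query cow -> checks bit0=1, bit2=0, bit11=1 (has a 0) -> no
Op 5: insert bat -> sets bits 0 4 7 -> bits=100111110001000
Op 6: query dog -> checks bit3=1, bit5=1, bit11=1 (all 1) -> maybe
Op 7: insert cow -> sets bits 0 2 11 -> bits=101111110001000
Op 8: query cow -> checks bit0=1, bit2=1, bit11=1 (all 1) -> maybe
Op 9: query elk -> checks bit0=1, bit3=1, bit6=1 (all 1) -> maybe
Op 10: insert cat -> sets bits 3 7 12 -> bits=101111110001100
Op 11: query koi -> checks bit3=1, bit5=1, bit6=1 (all 1) -> maybe
Op 12: query cat -> checks bit3=1, bit7=1, bit12=1 (all 1) -> maybe
Query results in order: no maybe maybe maybe maybe maybe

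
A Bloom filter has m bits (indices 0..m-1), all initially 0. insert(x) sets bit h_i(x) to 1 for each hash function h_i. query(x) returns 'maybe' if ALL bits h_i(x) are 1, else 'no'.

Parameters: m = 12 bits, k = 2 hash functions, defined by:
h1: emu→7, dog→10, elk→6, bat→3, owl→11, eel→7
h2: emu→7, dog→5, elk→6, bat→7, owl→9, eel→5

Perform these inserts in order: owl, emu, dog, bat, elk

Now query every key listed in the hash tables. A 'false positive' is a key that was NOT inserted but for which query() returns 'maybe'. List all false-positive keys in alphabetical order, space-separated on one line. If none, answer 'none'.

Answer: eel

Derivation:
Start: bits=000000000000
After insert 'owl': sets bits 9 11 -> bits=000000000101
After insert 'emu': sets bits 7 -> bits=000000010101
After insert 'dog': sets bits 5 10 -> bits=000001010111
After insert 'bat': sets bits 3 7 -> bits=000101010111
After insert 'elk': sets bits 6 -> bits=000101110111
Not inserted: eel — query each against bits=000101110111:
query eel: checks bit5=1, bit7=1 (all 1) -> maybe => FALSE POSITIVE
False positives (alphabetical): eel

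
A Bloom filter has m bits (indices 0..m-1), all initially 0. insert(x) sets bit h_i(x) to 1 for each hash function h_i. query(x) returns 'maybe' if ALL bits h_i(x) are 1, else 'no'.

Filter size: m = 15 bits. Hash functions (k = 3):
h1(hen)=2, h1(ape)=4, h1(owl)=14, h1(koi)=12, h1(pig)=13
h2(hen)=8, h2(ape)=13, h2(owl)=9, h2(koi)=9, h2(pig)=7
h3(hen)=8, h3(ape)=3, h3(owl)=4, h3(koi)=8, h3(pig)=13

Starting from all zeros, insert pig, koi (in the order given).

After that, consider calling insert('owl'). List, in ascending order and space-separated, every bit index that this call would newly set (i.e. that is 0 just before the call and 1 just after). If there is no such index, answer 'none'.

Start: bits=000000000000000
After insert 'pig': sets bits 7 13 -> bits=000000010000010
After insert 'koi': sets bits 8 9 12 -> bits=000000011100110
insert 'owl' would touch bits 4 9 14; currently bit4=0, bit9=1, bit14=0
Bits that are 0 among those (would change 0->1): 4 14

Answer: 4 14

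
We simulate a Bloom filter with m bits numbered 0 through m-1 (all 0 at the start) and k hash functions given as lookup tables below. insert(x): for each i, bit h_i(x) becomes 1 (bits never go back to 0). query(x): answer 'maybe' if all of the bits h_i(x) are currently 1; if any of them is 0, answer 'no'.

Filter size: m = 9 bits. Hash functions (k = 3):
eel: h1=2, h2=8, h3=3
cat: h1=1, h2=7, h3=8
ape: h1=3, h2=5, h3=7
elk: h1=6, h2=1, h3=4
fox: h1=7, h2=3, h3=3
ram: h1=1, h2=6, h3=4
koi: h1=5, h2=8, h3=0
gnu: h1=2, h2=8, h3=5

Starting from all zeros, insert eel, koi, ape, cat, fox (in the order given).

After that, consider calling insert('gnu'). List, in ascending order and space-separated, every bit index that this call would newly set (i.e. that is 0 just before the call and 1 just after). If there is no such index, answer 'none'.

Answer: none

Derivation:
Start: bits=000000000
After insert 'eel': sets bits 2 3 8 -> bits=001100001
After insert 'koi': sets bits 0 5 8 -> bits=101101001
After insert 'ape': sets bits 3 5 7 -> bits=101101011
After insert 'cat': sets bits 1 7 8 -> bits=111101011
After insert 'fox': sets bits 3 7 -> bits=111101011
insert 'gnu' would touch bits 2 5 8; currently bit2=1, bit5=1, bit8=1
Bits that are 0 among those (would change 0->1): none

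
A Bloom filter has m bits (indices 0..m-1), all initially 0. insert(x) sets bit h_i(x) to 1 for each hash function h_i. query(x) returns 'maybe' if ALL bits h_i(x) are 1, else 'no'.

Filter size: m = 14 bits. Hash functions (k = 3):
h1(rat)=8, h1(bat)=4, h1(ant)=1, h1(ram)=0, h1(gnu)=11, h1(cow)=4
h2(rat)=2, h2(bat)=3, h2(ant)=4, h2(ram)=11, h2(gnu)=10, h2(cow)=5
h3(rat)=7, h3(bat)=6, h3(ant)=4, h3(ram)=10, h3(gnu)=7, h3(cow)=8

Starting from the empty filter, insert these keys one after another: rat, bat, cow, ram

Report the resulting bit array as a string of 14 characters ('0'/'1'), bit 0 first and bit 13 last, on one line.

Start: bits=00000000000000
After insert 'rat': sets bits 2 7 8 -> bits=00100001100000
After insert 'bat': sets bits 3 4 6 -> bits=00111011100000
After insert 'cow': sets bits 4 5 8 -> bits=00111111100000
After insert 'ram': sets bits 0 10 11 -> bits=10111111101100

Answer: 10111111101100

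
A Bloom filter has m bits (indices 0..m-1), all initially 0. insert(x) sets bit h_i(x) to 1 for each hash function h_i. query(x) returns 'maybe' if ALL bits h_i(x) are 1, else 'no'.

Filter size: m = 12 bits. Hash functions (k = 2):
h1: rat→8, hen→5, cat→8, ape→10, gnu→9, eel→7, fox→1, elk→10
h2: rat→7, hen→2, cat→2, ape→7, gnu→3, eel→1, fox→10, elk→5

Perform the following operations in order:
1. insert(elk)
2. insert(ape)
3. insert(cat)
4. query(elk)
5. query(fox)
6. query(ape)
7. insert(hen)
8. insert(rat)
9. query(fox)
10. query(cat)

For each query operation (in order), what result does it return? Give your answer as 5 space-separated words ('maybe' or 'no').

Start: bits=000000000000
Op 1: insert elk -> sets bits 5 10 -> bits=000001000010
Op 2: insert ape -> sets bits 7 10 -> bits=000001010010
Op 3: insert cat -> sets bits 2 8 -> bits=001001011010
Op 4: query elk -> checks bit5=1, bit10=1 (all 1) -> maybe
Op 5: query fox -> checks bit1=0, bit10=1 (has a 0) -> no
Op 6: query ape -> checks bit7=1, bit10=1 (all 1) -> maybe
Op 7: insert hen -> sets bits 2 5 -> bits=001001011010
Op 8: insert rat -> sets bits 7 8 -> bits=001001011010
Op 9: query fox -> checks bit1=0, bit10=1 (has a 0) -> no
Op 10: query cat -> checks bit2=1, bit8=1 (all 1) -> maybe
Query results in order: maybe no maybe no maybe

Answer: maybe no maybe no maybe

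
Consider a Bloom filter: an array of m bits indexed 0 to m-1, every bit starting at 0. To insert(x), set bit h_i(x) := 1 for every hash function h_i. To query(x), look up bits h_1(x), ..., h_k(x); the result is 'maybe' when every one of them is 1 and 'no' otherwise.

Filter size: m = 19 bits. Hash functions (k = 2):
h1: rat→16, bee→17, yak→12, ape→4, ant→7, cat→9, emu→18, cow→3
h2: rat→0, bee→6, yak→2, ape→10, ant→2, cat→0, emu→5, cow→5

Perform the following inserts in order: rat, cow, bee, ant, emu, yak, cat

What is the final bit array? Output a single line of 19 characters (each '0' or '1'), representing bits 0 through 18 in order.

Answer: 1011011101001000111

Derivation:
Start: bits=0000000000000000000
After insert 'rat': sets bits 0 16 -> bits=1000000000000000100
After insert 'cow': sets bits 3 5 -> bits=1001010000000000100
After insert 'bee': sets bits 6 17 -> bits=1001011000000000110
After insert 'ant': sets bits 2 7 -> bits=1011011100000000110
After insert 'emu': sets bits 5 18 -> bits=1011011100000000111
After insert 'yak': sets bits 2 12 -> bits=1011011100001000111
After insert 'cat': sets bits 0 9 -> bits=1011011101001000111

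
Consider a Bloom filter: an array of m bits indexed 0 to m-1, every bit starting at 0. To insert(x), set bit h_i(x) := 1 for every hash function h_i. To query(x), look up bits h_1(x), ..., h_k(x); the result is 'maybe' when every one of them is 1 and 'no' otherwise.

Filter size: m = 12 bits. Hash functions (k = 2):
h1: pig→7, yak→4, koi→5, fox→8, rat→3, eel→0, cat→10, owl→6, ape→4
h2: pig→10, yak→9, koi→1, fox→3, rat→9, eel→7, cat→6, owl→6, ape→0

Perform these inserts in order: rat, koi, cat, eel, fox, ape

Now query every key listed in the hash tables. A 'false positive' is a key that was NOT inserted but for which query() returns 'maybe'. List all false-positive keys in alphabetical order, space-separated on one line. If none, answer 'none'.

Start: bits=000000000000
After insert 'rat': sets bits 3 9 -> bits=000100000100
After insert 'koi': sets bits 1 5 -> bits=010101000100
After insert 'cat': sets bits 6 10 -> bits=010101100110
After insert 'eel': sets bits 0 7 -> bits=110101110110
After insert 'fox': sets bits 3 8 -> bits=110101111110
After insert 'ape': sets bits 0 4 -> bits=110111111110
Not inserted: owl pig yak — query each against bits=110111111110:
query owl: checks bit6=1 (all 1) -> maybe => FALSE POSITIVE
query pig: checks bit7=1, bit10=1 (all 1) -> maybe => FALSE POSITIVE
query yak: checks bit4=1, bit9=1 (all 1) -> maybe => FALSE POSITIVE
False positives (alphabetical): owl pig yak

Answer: owl pig yak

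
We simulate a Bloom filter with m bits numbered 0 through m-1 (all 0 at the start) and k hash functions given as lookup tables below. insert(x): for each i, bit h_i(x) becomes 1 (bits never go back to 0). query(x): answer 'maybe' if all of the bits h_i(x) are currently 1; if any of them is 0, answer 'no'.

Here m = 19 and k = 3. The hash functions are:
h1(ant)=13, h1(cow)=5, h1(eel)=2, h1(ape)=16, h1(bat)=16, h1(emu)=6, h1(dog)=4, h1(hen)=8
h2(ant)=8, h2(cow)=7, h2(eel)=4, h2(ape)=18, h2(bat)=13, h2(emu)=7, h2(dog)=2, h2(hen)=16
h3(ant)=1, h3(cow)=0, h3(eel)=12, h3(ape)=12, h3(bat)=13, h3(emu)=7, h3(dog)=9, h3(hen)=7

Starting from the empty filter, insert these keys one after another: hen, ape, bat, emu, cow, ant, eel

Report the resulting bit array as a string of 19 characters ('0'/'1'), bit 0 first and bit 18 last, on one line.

Answer: 1110111110001100101

Derivation:
Start: bits=0000000000000000000
After insert 'hen': sets bits 7 8 16 -> bits=0000000110000000100
After insert 'ape': sets bits 12 16 18 -> bits=0000000110001000101
After insert 'bat': sets bits 13 16 -> bits=0000000110001100101
After insert 'emu': sets bits 6 7 -> bits=0000001110001100101
After insert 'cow': sets bits 0 5 7 -> bits=1000011110001100101
After insert 'ant': sets bits 1 8 13 -> bits=1100011110001100101
After insert 'eel': sets bits 2 4 12 -> bits=1110111110001100101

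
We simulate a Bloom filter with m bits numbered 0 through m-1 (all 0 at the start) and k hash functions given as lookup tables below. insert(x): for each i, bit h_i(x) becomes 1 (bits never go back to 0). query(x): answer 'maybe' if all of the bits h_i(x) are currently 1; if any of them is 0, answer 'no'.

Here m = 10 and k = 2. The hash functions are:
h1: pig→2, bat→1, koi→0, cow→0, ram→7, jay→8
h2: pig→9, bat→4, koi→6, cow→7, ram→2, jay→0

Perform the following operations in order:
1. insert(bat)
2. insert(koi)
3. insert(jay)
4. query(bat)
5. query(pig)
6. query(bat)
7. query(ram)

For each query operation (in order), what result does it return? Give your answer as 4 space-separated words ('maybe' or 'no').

Answer: maybe no maybe no

Derivation:
Start: bits=0000000000
Op 1: insert bat -> sets bits 1 4 -> bits=0100100000
Op 2: insert koi -> sets bits 0 6 -> bits=1100101000
Op 3: insert jay -> sets bits 0 8 -> bits=1100101010
Op 4: query bat -> checks bit1=1, bit4=1 (all 1) -> maybe
Op 5: query pig -> checks bit2=0, bit9=0 (has a 0) -> no
Op 6: query bat -> checks bit1=1, bit4=1 (all 1) -> maybe
Op 7: query ram -> checks bit2=0, bit7=0 (has a 0) -> no
Query results in order: maybe no maybe no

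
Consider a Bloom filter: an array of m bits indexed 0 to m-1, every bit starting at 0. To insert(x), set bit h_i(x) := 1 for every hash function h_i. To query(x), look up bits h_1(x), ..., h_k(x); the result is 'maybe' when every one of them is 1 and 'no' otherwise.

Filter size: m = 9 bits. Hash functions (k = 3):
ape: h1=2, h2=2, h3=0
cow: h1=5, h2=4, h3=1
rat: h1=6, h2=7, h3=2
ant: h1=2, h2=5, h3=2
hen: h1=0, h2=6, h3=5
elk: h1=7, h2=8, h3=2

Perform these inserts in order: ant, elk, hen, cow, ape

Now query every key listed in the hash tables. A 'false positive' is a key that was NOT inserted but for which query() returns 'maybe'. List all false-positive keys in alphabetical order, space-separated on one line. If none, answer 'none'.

Answer: rat

Derivation:
Start: bits=000000000
After insert 'ant': sets bits 2 5 -> bits=001001000
After insert 'elk': sets bits 2 7 8 -> bits=001001011
After insert 'hen': sets bits 0 5 6 -> bits=101001111
After insert 'cow': sets bits 1 4 5 -> bits=111011111
After insert 'ape': sets bits 0 2 -> bits=111011111
Not inserted: rat — query each against bits=111011111:
query rat: checks bit2=1, bit6=1, bit7=1 (all 1) -> maybe => FALSE POSITIVE
False positives (alphabetical): rat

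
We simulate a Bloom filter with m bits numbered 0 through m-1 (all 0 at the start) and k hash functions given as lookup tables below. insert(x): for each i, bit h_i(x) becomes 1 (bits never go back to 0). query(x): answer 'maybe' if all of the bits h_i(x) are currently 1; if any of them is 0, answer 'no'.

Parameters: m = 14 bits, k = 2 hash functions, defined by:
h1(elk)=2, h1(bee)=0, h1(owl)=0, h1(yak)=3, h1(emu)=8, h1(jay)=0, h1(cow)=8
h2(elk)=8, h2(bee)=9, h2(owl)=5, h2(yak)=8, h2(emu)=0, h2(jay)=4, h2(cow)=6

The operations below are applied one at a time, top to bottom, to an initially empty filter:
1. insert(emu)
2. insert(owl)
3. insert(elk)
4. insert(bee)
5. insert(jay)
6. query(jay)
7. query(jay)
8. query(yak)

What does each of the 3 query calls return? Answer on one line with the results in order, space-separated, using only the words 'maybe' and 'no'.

Start: bits=00000000000000
Op 1: insert emu -> sets bits 0 8 -> bits=10000000100000
Op 2: insert owl -> sets bits 0 5 -> bits=10000100100000
Op 3: insert elk -> sets bits 2 8 -> bits=10100100100000
Op 4: insert bee -> sets bits 0 9 -> bits=10100100110000
Op 5: insert jay -> sets bits 0 4 -> bits=10101100110000
Op 6: query jay -> checks bit0=1, bit4=1 (all 1) -> maybe
Op 7: query jay -> checks bit0=1, bit4=1 (all 1) -> maybe
Op 8: query yak -> checks bit3=0, bit8=1 (has a 0) -> no
Query results in order: maybe maybe no

Answer: maybe maybe no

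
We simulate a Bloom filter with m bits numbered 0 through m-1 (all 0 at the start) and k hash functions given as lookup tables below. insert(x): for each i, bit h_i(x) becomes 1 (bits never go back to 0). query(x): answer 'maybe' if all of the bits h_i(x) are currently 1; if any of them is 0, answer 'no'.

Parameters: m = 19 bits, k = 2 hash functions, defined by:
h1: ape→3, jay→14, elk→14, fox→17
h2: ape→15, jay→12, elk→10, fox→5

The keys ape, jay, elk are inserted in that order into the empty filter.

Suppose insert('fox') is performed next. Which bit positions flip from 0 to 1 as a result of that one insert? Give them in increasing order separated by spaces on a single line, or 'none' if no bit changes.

Answer: 5 17

Derivation:
Start: bits=0000000000000000000
After insert 'ape': sets bits 3 15 -> bits=0001000000000001000
After insert 'jay': sets bits 12 14 -> bits=0001000000001011000
After insert 'elk': sets bits 10 14 -> bits=0001000000101011000
insert 'fox' would touch bits 5 17; currently bit5=0, bit17=0
Bits that are 0 among those (would change 0->1): 5 17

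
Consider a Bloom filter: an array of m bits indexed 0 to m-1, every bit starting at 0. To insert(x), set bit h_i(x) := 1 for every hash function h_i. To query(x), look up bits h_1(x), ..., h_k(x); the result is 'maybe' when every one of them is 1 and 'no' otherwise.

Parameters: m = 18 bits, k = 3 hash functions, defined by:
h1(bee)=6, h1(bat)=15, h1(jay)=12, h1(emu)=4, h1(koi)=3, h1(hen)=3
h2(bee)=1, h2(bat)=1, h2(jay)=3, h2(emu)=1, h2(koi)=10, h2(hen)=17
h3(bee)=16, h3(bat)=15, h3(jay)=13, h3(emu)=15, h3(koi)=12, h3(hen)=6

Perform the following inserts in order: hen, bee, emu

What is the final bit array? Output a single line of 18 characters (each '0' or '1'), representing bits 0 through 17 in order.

Answer: 010110100000000111

Derivation:
Start: bits=000000000000000000
After insert 'hen': sets bits 3 6 17 -> bits=000100100000000001
After insert 'bee': sets bits 1 6 16 -> bits=010100100000000011
After insert 'emu': sets bits 1 4 15 -> bits=010110100000000111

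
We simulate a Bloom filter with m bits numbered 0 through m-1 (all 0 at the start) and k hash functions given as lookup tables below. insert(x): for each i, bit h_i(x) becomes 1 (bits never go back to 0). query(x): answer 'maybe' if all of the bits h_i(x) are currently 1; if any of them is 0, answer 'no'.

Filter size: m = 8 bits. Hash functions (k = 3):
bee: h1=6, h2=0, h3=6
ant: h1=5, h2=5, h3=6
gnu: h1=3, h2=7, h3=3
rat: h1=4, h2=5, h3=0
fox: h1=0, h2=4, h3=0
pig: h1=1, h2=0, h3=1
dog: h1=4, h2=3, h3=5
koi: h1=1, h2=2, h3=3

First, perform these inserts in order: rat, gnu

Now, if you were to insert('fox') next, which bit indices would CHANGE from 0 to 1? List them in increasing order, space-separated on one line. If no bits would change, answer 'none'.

Start: bits=00000000
After insert 'rat': sets bits 0 4 5 -> bits=10001100
After insert 'gnu': sets bits 3 7 -> bits=10011101
insert 'fox' would touch bits 0 4; currently bit0=1, bit4=1
Bits that are 0 among those (would change 0->1): none

Answer: none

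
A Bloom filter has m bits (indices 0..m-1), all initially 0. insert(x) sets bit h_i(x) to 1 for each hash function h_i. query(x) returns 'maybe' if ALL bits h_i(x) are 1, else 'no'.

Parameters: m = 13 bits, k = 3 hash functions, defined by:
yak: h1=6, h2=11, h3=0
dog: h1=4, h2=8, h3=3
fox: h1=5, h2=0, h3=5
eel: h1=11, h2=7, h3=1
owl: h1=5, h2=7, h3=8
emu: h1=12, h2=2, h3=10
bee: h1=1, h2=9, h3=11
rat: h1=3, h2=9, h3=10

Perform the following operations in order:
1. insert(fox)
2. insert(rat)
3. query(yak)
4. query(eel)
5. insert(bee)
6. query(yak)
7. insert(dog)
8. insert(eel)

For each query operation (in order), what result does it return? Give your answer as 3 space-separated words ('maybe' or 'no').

Start: bits=0000000000000
Op 1: insert fox -> sets bits 0 5 -> bits=1000010000000
Op 2: insert rat -> sets bits 3 9 10 -> bits=1001010001100
Op 3: query yak -> checks bit0=1, bit6=0, bit11=0 (has a 0) -> no
Op 4: query eel -> checks bit1=0, bit7=0, bit11=0 (has a 0) -> no
Op 5: insert bee -> sets bits 1 9 11 -> bits=1101010001110
Op 6: query yak -> checks bit0=1, bit6=0, bit11=1 (has a 0) -> no
Op 7: insert dog -> sets bits 3 4 8 -> bits=1101110011110
Op 8: insert eel -> sets bits 1 7 11 -> bits=1101110111110
Query results in order: no no no

Answer: no no no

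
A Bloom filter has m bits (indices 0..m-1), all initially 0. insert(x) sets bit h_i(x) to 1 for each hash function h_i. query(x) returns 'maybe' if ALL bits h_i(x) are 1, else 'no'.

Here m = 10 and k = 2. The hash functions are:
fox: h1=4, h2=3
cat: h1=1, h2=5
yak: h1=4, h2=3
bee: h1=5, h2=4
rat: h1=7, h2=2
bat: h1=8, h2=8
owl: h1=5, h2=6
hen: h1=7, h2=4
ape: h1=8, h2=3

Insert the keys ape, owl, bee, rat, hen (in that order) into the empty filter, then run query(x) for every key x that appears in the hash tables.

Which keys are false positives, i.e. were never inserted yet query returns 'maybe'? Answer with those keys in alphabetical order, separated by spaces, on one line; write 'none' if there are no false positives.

Start: bits=0000000000
After insert 'ape': sets bits 3 8 -> bits=0001000010
After insert 'owl': sets bits 5 6 -> bits=0001011010
After insert 'bee': sets bits 4 5 -> bits=0001111010
After insert 'rat': sets bits 2 7 -> bits=0011111110
After insert 'hen': sets bits 4 7 -> bits=0011111110
Not inserted: bat cat fox yak — query each against bits=0011111110:
query bat: checks bit8=1 (all 1) -> maybe => FALSE POSITIVE
query cat: checks bit1=0, bit5=1 (has a 0) -> no => not a false positive
query fox: checks bit3=1, bit4=1 (all 1) -> maybe => FALSE POSITIVE
query yak: checks bit3=1, bit4=1 (all 1) -> maybe => FALSE POSITIVE
False positives (alphabetical): bat fox yak

Answer: bat fox yak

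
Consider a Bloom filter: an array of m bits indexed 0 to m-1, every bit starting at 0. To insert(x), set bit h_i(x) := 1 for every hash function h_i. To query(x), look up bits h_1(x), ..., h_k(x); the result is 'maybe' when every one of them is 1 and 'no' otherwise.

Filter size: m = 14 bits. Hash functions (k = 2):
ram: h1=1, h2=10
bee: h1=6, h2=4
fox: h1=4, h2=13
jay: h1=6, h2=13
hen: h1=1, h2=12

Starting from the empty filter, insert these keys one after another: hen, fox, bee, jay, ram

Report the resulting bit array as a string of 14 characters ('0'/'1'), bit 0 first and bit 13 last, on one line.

Answer: 01001010001011

Derivation:
Start: bits=00000000000000
After insert 'hen': sets bits 1 12 -> bits=01000000000010
After insert 'fox': sets bits 4 13 -> bits=01001000000011
After insert 'bee': sets bits 4 6 -> bits=01001010000011
After insert 'jay': sets bits 6 13 -> bits=01001010000011
After insert 'ram': sets bits 1 10 -> bits=01001010001011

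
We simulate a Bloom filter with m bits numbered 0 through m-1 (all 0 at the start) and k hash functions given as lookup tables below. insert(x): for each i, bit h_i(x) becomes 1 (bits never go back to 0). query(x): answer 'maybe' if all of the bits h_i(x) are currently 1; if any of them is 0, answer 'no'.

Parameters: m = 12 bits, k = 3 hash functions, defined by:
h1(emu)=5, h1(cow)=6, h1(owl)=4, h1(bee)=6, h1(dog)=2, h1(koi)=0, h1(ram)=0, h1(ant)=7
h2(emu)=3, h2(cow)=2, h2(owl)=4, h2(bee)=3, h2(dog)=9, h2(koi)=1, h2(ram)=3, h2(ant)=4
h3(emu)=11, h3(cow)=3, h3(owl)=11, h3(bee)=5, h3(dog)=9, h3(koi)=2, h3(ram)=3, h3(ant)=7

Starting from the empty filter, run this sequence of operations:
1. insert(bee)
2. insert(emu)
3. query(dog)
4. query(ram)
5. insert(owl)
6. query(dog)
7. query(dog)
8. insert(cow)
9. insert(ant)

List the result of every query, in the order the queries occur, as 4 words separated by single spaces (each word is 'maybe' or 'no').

Start: bits=000000000000
Op 1: insert bee -> sets bits 3 5 6 -> bits=000101100000
Op 2: insert emu -> sets bits 3 5 11 -> bits=000101100001
Op 3: query dog -> checks bit2=0, bit9=0 (has a 0) -> no
Op 4: query ram -> checks bit0=0, bit3=1 (has a 0) -> no
Op 5: insert owl -> sets bits 4 11 -> bits=000111100001
Op 6: query dog -> checks bit2=0, bit9=0 (has a 0) -> no
Op 7: query dog -> checks bit2=0, bit9=0 (has a 0) -> no
Op 8: insert cow -> sets bits 2 3 6 -> bits=001111100001
Op 9: insert ant -> sets bits 4 7 -> bits=001111110001
Query results in order: no no no no

Answer: no no no no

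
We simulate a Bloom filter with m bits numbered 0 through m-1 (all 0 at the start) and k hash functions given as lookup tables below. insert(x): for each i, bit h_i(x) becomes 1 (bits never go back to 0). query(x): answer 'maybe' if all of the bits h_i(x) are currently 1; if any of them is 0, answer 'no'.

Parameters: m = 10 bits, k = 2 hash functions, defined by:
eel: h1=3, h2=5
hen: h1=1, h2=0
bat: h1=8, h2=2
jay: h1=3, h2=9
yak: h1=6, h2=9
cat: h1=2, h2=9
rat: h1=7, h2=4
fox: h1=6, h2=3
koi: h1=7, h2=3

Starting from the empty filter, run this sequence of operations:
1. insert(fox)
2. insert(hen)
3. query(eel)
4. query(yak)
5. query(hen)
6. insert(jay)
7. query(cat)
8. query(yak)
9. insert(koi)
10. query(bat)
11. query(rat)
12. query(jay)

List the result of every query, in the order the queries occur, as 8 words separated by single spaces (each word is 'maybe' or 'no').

Answer: no no maybe no maybe no no maybe

Derivation:
Start: bits=0000000000
Op 1: insert fox -> sets bits 3 6 -> bits=0001001000
Op 2: insert hen -> sets bits 0 1 -> bits=1101001000
Op 3: query eel -> checks bit3=1, bit5=0 (has a 0) -> no
Op 4: query yak -> checks bit6=1, bit9=0 (has a 0) -> no
Op 5: query hen -> checks bit0=1, bit1=1 (all 1) -> maybe
Op 6: insert jay -> sets bits 3 9 -> bits=1101001001
Op 7: query cat -> checks bit2=0, bit9=1 (has a 0) -> no
Op 8: query yak -> checks bit6=1, bit9=1 (all 1) -> maybe
Op 9: insert koi -> sets bits 3 7 -> bits=1101001101
Op 10: query bat -> checks bit2=0, bit8=0 (has a 0) -> no
Op 11: query rat -> checks bit4=0, bit7=1 (has a 0) -> no
Op 12: query jay -> checks bit3=1, bit9=1 (all 1) -> maybe
Query results in order: no no maybe no maybe no no maybe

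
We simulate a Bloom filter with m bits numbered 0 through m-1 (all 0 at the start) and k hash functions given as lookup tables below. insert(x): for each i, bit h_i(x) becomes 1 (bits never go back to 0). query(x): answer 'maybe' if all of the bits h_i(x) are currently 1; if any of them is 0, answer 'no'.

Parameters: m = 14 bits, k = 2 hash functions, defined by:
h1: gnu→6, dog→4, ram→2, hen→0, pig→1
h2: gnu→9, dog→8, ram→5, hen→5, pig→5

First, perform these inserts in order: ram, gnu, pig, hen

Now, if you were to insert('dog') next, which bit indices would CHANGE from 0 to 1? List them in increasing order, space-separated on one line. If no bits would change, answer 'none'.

Answer: 4 8

Derivation:
Start: bits=00000000000000
After insert 'ram': sets bits 2 5 -> bits=00100100000000
After insert 'gnu': sets bits 6 9 -> bits=00100110010000
After insert 'pig': sets bits 1 5 -> bits=01100110010000
After insert 'hen': sets bits 0 5 -> bits=11100110010000
insert 'dog' would touch bits 4 8; currently bit4=0, bit8=0
Bits that are 0 among those (would change 0->1): 4 8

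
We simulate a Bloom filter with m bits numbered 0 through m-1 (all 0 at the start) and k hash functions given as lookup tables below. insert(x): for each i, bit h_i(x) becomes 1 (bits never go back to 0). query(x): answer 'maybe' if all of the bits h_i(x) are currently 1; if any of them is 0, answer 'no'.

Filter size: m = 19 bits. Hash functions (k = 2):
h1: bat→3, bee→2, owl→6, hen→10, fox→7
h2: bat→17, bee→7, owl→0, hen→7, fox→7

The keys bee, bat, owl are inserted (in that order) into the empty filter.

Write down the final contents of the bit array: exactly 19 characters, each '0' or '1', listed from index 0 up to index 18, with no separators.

Start: bits=0000000000000000000
After insert 'bee': sets bits 2 7 -> bits=0010000100000000000
After insert 'bat': sets bits 3 17 -> bits=0011000100000000010
After insert 'owl': sets bits 0 6 -> bits=1011001100000000010

Answer: 1011001100000000010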